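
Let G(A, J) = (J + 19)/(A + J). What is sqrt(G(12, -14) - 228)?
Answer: I*sqrt(922)/2 ≈ 15.182*I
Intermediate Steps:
G(A, J) = (19 + J)/(A + J)
sqrt(G(12, -14) - 228) = sqrt((19 - 14)/(12 - 14) - 228) = sqrt(5/(-2) - 228) = sqrt(-1/2*5 - 228) = sqrt(-5/2 - 228) = sqrt(-461/2) = I*sqrt(922)/2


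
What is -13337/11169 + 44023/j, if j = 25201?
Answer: 155587150/281469969 ≈ 0.55277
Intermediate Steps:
-13337/11169 + 44023/j = -13337/11169 + 44023/25201 = 155587150/281469969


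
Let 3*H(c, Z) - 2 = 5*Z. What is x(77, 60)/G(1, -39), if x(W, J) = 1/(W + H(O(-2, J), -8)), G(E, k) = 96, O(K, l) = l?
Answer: 1/6176 ≈ 0.00016192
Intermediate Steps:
H(c, Z) = ⅔ + 5*Z/3 (H(c, Z) = ⅔ + (5*Z)/3 = ⅔ + 5*Z/3)
x(W, J) = 1/(-38/3 + W) (x(W, J) = 1/(W + (⅔ + (5/3)*(-8))) = 1/(W + (⅔ - 40/3)) = 1/(W - 38/3) = 1/(-38/3 + W))
x(77, 60)/G(1, -39) = (3/(-38 + 3*77))/96 = (3/(-38 + 231))*(1/96) = (3/193)*(1/96) = 1/6176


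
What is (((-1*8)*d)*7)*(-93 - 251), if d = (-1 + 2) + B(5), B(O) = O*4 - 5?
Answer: 308224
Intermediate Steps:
B(O) = -5 + 4*O (B(O) = 4*O - 5 = -5 + 4*O)
d = 16 (d = (-1 + 2) + (-5 + 4*5) = 1 + (-5 + 20) = 1 + 15 = 16)
(((-1*8)*d)*7)*(-93 - 251) = ((-1*8*16)*7)*(-93 - 251) = (-8*16*7)*(-344) = -128*7*(-344) = -896*(-344) = 308224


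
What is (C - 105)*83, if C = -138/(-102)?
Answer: -146246/17 ≈ -8602.7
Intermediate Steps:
C = 23/17 (C = -138*(-1/102) = 23/17 ≈ 1.3529)
(C - 105)*83 = (23/17 - 105)*83 = -1762/17*83 = -146246/17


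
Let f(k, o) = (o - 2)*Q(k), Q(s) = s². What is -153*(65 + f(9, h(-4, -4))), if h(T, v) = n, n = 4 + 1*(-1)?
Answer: -22338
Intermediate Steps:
n = 3 (n = 4 - 1 = 3)
h(T, v) = 3
f(k, o) = k²*(-2 + o) (f(k, o) = (o - 2)*k² = (-2 + o)*k² = k²*(-2 + o))
-153*(65 + f(9, h(-4, -4))) = -153*(65 + 9²*(-2 + 3)) = -153*(65 + 81*1) = -153*(65 + 81) = -153*146 = -22338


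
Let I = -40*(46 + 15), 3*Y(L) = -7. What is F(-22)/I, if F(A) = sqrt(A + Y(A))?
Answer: -I*sqrt(219)/7320 ≈ -0.0020217*I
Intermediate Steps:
Y(L) = -7/3 (Y(L) = (1/3)*(-7) = -7/3)
I = -2440 (I = -40*61 = -2440)
F(A) = sqrt(-7/3 + A) (F(A) = sqrt(A - 7/3) = sqrt(-7/3 + A))
F(-22)/I = (sqrt(-21 + 9*(-22))/3)/(-2440) = (sqrt(-21 - 198)/3)*(-1/2440) = (sqrt(-219)/3)*(-1/2440) = ((I*sqrt(219))/3)*(-1/2440) = (I*sqrt(219)/3)*(-1/2440) = -I*sqrt(219)/7320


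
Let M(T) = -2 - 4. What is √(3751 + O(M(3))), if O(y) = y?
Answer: √3745 ≈ 61.196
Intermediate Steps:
M(T) = -6
√(3751 + O(M(3))) = √(3751 - 6) = √3745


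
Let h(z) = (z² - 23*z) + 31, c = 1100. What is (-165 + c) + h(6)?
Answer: 864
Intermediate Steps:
h(z) = 31 + z² - 23*z
(-165 + c) + h(6) = (-165 + 1100) + (31 + 6² - 23*6) = 935 + (31 + 36 - 138) = 935 - 71 = 864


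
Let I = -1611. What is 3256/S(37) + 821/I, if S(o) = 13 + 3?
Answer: 654035/3222 ≈ 202.99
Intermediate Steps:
S(o) = 16
3256/S(37) + 821/I = 3256/16 + 821/(-1611) = 3256*(1/16) + 821*(-1/1611) = 407/2 - 821/1611 = 654035/3222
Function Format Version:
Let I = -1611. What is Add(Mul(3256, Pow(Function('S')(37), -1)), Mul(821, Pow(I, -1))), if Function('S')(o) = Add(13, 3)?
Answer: Rational(654035, 3222) ≈ 202.99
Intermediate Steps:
Function('S')(o) = 16
Add(Mul(3256, Pow(Function('S')(37), -1)), Mul(821, Pow(I, -1))) = Add(Mul(3256, Pow(16, -1)), Mul(821, Pow(-1611, -1))) = Add(Mul(3256, Rational(1, 16)), Mul(821, Rational(-1, 1611))) = Add(Rational(407, 2), Rational(-821, 1611)) = Rational(654035, 3222)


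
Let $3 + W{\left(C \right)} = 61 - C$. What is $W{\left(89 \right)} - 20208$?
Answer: $-20239$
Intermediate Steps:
$W{\left(C \right)} = 58 - C$ ($W{\left(C \right)} = -3 - \left(-61 + C\right) = 58 - C$)
$W{\left(89 \right)} - 20208 = \left(58 - 89\right) - 20208 = -31 - 20208 = -20239$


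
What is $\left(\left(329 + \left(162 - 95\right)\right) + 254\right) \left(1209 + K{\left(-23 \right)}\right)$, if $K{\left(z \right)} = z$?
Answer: $770900$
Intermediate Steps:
$\left(\left(329 + \left(162 - 95\right)\right) + 254\right) \left(1209 + K{\left(-23 \right)}\right) = \left(\left(329 + \left(162 - 95\right)\right) + 254\right) \left(1209 - 23\right) = \left(\left(329 + 67\right) + 254\right) 1186 = \left(396 + 254\right) 1186 = 650 \cdot 1186 = 770900$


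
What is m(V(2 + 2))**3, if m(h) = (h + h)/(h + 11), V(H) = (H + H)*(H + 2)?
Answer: 884736/205379 ≈ 4.3078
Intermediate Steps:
V(H) = 2*H*(2 + H) (V(H) = (2*H)*(2 + H) = 2*H*(2 + H))
m(h) = 2*h/(11 + h) (m(h) = (2*h)/(11 + h) = 2*h/(11 + h))
m(V(2 + 2))**3 = (2*(2*(2 + 2)*(2 + (2 + 2)))/(11 + 2*(2 + 2)*(2 + (2 + 2))))**3 = (2*(2*4*(2 + 4))/(11 + 2*4*(2 + 4)))**3 = (2*(2*4*6)/(11 + 2*4*6))**3 = (2*48/(11 + 48))**3 = (2*48/59)**3 = (2*48*(1/59))**3 = (96/59)**3 = 884736/205379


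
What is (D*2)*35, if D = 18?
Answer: 1260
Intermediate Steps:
(D*2)*35 = (18*2)*35 = 36*35 = 1260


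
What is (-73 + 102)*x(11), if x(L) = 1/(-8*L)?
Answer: -29/88 ≈ -0.32955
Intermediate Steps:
x(L) = -1/(8*L) (x(L) = 1*(-1/(8*L)) = -1/(8*L))
(-73 + 102)*x(11) = (-73 + 102)*(-⅛/11) = 29*(-⅛*1/11) = 29*(-1/88) = -29/88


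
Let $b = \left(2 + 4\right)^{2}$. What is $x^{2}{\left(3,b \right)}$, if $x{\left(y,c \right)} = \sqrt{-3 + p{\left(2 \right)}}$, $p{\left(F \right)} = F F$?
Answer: $1$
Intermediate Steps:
$p{\left(F \right)} = F^{2}$
$b = 36$ ($b = 6^{2} = 36$)
$x{\left(y,c \right)} = 1$ ($x{\left(y,c \right)} = \sqrt{-3 + 2^{2}} = \sqrt{-3 + 4} = \sqrt{1} = 1$)
$x^{2}{\left(3,b \right)} = 1^{2} = 1$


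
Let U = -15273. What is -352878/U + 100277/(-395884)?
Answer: 46055741177/2015445444 ≈ 22.851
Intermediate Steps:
-352878/U + 100277/(-395884) = -352878/(-15273) + 100277/(-395884) = -352878*(-1/15273) + 100277*(-1/395884) = 117626/5091 - 100277/395884 = 46055741177/2015445444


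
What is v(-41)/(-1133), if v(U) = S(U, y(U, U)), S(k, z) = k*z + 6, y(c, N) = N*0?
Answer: -6/1133 ≈ -0.0052957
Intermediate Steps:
y(c, N) = 0
S(k, z) = 6 + k*z
v(U) = 6 (v(U) = 6 + U*0 = 6 + 0 = 6)
v(-41)/(-1133) = 6/(-1133) = 6*(-1/1133) = -6/1133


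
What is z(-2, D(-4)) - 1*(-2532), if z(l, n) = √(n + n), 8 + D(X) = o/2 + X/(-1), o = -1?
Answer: 2532 + 3*I ≈ 2532.0 + 3.0*I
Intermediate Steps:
D(X) = -17/2 - X (D(X) = -8 + (-1/2 + X/(-1)) = -8 + (-1*½ + X*(-1)) = -8 + (-½ - X) = -17/2 - X)
z(l, n) = √2*√n (z(l, n) = √(2*n) = √2*√n)
z(-2, D(-4)) - 1*(-2532) = √2*√(-17/2 - 1*(-4)) - 1*(-2532) = √2*√(-17/2 + 4) + 2532 = √2*√(-9/2) + 2532 = √2*(3*I*√2/2) + 2532 = 3*I + 2532 = 2532 + 3*I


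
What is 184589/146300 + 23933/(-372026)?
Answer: 32585254707/27213701900 ≈ 1.1974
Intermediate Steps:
184589/146300 + 23933/(-372026) = 184589*(1/146300) + 23933*(-1/372026) = 184589/146300 - 23933/372026 = 32585254707/27213701900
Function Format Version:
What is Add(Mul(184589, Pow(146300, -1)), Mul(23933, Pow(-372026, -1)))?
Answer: Rational(32585254707, 27213701900) ≈ 1.1974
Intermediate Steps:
Add(Mul(184589, Pow(146300, -1)), Mul(23933, Pow(-372026, -1))) = Add(Mul(184589, Rational(1, 146300)), Mul(23933, Rational(-1, 372026))) = Add(Rational(184589, 146300), Rational(-23933, 372026)) = Rational(32585254707, 27213701900)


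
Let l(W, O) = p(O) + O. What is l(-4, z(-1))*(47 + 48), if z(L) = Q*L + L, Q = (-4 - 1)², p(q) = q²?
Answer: 61750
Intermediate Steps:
Q = 25 (Q = (-5)² = 25)
z(L) = 26*L (z(L) = 25*L + L = 26*L)
l(W, O) = O + O² (l(W, O) = O² + O = O + O²)
l(-4, z(-1))*(47 + 48) = ((26*(-1))*(1 + 26*(-1)))*(47 + 48) = -26*(1 - 26)*95 = -26*(-25)*95 = 650*95 = 61750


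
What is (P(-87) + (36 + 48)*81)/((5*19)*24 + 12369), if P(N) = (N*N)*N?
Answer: -217233/4883 ≈ -44.488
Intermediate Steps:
P(N) = N³ (P(N) = N²*N = N³)
(P(-87) + (36 + 48)*81)/((5*19)*24 + 12369) = ((-87)³ + (36 + 48)*81)/((5*19)*24 + 12369) = (-658503 + 84*81)/(95*24 + 12369) = (-658503 + 6804)/(2280 + 12369) = -651699/14649 = -651699*1/14649 = -217233/4883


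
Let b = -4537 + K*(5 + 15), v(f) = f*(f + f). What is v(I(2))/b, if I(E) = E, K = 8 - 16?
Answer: -8/4697 ≈ -0.0017032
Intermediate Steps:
K = -8
v(f) = 2*f² (v(f) = f*(2*f) = 2*f²)
b = -4697 (b = -4537 - 8*(5 + 15) = -4537 - 8*20 = -4537 - 160 = -4697)
v(I(2))/b = (2*2²)/(-4697) = (2*4)*(-1/4697) = 8*(-1/4697) = -8/4697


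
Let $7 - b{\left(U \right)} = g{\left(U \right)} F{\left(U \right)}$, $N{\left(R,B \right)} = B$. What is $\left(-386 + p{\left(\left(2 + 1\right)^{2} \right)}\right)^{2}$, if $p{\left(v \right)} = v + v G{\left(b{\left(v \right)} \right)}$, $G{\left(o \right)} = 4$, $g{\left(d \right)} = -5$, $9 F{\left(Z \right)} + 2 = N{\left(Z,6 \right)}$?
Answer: $116281$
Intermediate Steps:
$F{\left(Z \right)} = \frac{4}{9}$ ($F{\left(Z \right)} = - \frac{2}{9} + \frac{1}{9} \cdot 6 = - \frac{2}{9} + \frac{2}{3} = \frac{4}{9}$)
$b{\left(U \right)} = \frac{83}{9}$ ($b{\left(U \right)} = 7 - \left(-5\right) \frac{4}{9} = 7 - - \frac{20}{9} = 7 + \frac{20}{9} = \frac{83}{9}$)
$p{\left(v \right)} = 5 v$ ($p{\left(v \right)} = v + v 4 = v + 4 v = 5 v$)
$\left(-386 + p{\left(\left(2 + 1\right)^{2} \right)}\right)^{2} = \left(-386 + 5 \left(2 + 1\right)^{2}\right)^{2} = \left(-386 + 5 \cdot 3^{2}\right)^{2} = \left(-386 + 5 \cdot 9\right)^{2} = \left(-386 + 45\right)^{2} = \left(-341\right)^{2} = 116281$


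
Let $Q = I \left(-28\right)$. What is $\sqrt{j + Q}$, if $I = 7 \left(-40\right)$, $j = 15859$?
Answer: $\sqrt{23699} \approx 153.94$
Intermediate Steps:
$I = -280$
$Q = 7840$ ($Q = \left(-280\right) \left(-28\right) = 7840$)
$\sqrt{j + Q} = \sqrt{15859 + 7840} = \sqrt{23699}$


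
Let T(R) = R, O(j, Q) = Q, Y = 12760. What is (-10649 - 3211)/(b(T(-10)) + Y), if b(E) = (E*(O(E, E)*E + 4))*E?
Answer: -231/386 ≈ -0.59845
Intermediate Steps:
b(E) = E²*(4 + E²) (b(E) = (E*(E*E + 4))*E = (E*(E² + 4))*E = (E*(4 + E²))*E = E²*(4 + E²))
(-10649 - 3211)/(b(T(-10)) + Y) = (-10649 - 3211)/((-10)²*(4 + (-10)²) + 12760) = -13860/(100*(4 + 100) + 12760) = -13860/(100*104 + 12760) = -13860/(10400 + 12760) = -13860/23160 = -13860*1/23160 = -231/386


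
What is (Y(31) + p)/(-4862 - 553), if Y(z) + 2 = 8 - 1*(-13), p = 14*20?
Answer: -299/5415 ≈ -0.055217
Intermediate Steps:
p = 280
Y(z) = 19 (Y(z) = -2 + (8 - 1*(-13)) = -2 + (8 + 13) = -2 + 21 = 19)
(Y(31) + p)/(-4862 - 553) = (19 + 280)/(-4862 - 553) = 299/(-5415) = 299*(-1/5415) = -299/5415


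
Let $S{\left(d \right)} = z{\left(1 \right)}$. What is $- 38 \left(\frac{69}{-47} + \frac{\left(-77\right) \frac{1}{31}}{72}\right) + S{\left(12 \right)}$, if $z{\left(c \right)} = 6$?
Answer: $\frac{3309625}{52452} \approx 63.098$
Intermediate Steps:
$S{\left(d \right)} = 6$
$- 38 \left(\frac{69}{-47} + \frac{\left(-77\right) \frac{1}{31}}{72}\right) + S{\left(12 \right)} = - 38 \left(\frac{69}{-47} + \frac{\left(-77\right) \frac{1}{31}}{72}\right) + 6 = - 38 \left(69 \left(- \frac{1}{47}\right) + \left(-77\right) \frac{1}{31} \cdot \frac{1}{72}\right) + 6 = - 38 \left(- \frac{69}{47} - \frac{77}{2232}\right) + 6 = \left(-38\right) \left(- \frac{157627}{104904}\right) + 6 = \frac{2994913}{52452} + 6 = \frac{3309625}{52452}$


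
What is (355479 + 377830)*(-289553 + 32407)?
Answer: -188567476114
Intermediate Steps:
(355479 + 377830)*(-289553 + 32407) = 733309*(-257146) = -188567476114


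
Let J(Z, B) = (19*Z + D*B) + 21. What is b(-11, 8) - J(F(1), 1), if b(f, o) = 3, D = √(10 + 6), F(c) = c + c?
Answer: -60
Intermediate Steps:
F(c) = 2*c
D = 4 (D = √16 = 4)
J(Z, B) = 21 + 4*B + 19*Z (J(Z, B) = (19*Z + 4*B) + 21 = (4*B + 19*Z) + 21 = 21 + 4*B + 19*Z)
b(-11, 8) - J(F(1), 1) = 3 - (21 + 4*1 + 19*(2*1)) = 3 - (21 + 4 + 19*2) = 3 - (21 + 4 + 38) = 3 - 1*63 = 3 - 63 = -60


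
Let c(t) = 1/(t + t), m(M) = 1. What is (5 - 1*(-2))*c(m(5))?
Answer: 7/2 ≈ 3.5000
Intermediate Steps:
c(t) = 1/(2*t)
(5 - 1*(-2))*c(m(5)) = (5 - 1*(-2))*((½)/1) = (5 + 2)*((½)*1) = 7*(½) = 7/2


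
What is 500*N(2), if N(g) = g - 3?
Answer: -500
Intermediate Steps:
N(g) = -3 + g
500*N(2) = 500*(-3 + 2) = 500*(-1) = -500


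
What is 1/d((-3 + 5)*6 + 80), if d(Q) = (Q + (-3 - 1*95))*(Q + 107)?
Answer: -1/1194 ≈ -0.00083752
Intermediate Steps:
d(Q) = (-98 + Q)*(107 + Q) (d(Q) = (Q + (-3 - 95))*(107 + Q) = (Q - 98)*(107 + Q) = (-98 + Q)*(107 + Q))
1/d((-3 + 5)*6 + 80) = 1/(-10486 + ((-3 + 5)*6 + 80)² + 9*((-3 + 5)*6 + 80)) = 1/(-10486 + (2*6 + 80)² + 9*(2*6 + 80)) = 1/(-10486 + (12 + 80)² + 9*(12 + 80)) = 1/(-10486 + 92² + 9*92) = 1/(-10486 + 8464 + 828) = 1/(-1194) = -1/1194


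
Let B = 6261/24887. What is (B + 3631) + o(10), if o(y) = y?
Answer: 90619828/24887 ≈ 3641.3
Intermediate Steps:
B = 6261/24887 (B = 6261*(1/24887) = 6261/24887 ≈ 0.25158)
(B + 3631) + o(10) = (6261/24887 + 3631) + 10 = 90370958/24887 + 10 = 90619828/24887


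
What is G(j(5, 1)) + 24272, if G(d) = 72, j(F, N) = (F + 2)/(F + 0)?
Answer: 24344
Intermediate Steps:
j(F, N) = (2 + F)/F
G(j(5, 1)) + 24272 = 72 + 24272 = 24344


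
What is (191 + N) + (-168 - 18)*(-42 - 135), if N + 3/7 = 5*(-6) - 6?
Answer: 231536/7 ≈ 33077.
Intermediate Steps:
N = -255/7 (N = -3/7 + (5*(-6) - 6) = -3/7 + (-30 - 6) = -3/7 - 36 = -255/7 ≈ -36.429)
(191 + N) + (-168 - 18)*(-42 - 135) = (191 - 255/7) + (-168 - 18)*(-42 - 135) = 1082/7 - 186*(-177) = 1082/7 + 32922 = 231536/7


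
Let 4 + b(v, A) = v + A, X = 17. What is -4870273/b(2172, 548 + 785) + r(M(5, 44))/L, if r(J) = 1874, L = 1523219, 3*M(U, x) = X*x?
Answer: -7418485807913/5332789719 ≈ -1391.1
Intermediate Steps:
M(U, x) = 17*x/3 (M(U, x) = (17*x)/3 = 17*x/3)
b(v, A) = -4 + A + v (b(v, A) = -4 + (v + A) = -4 + (A + v) = -4 + A + v)
-4870273/b(2172, 548 + 785) + r(M(5, 44))/L = -4870273/(-4 + (548 + 785) + 2172) + 1874/1523219 = -4870273/(-4 + 1333 + 2172) + 1874*(1/1523219) = -4870273/3501 + 1874/1523219 = -7418485807913/5332789719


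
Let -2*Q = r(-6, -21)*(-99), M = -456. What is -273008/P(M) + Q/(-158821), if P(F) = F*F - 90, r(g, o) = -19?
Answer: -2271785495/1737384714 ≈ -1.3076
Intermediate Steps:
P(F) = -90 + F² (P(F) = F² - 90 = -90 + F²)
Q = -1881/2 (Q = -(-19)*(-99)/2 = -½*1881 = -1881/2 ≈ -940.50)
-273008/P(M) + Q/(-158821) = -273008/(-90 + (-456)²) - 1881/2/(-158821) = -273008/(-90 + 207936) - 1881/2*(-1/158821) = -273008/207846 + 99/16718 = -273008*1/207846 + 99/16718 = -136504/103923 + 99/16718 = -2271785495/1737384714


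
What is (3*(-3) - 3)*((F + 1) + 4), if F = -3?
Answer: -24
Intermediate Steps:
(3*(-3) - 3)*((F + 1) + 4) = (3*(-3) - 3)*((-3 + 1) + 4) = (-9 - 3)*(-2 + 4) = -12*2 = -24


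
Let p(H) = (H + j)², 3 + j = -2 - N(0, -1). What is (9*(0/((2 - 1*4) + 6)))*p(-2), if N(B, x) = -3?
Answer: 0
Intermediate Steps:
j = -2 (j = -3 + (-2 - 1*(-3)) = -3 + (-2 + 3) = -3 + 1 = -2)
p(H) = (-2 + H)² (p(H) = (H - 2)² = (-2 + H)²)
(9*(0/((2 - 1*4) + 6)))*p(-2) = (9*(0/((2 - 1*4) + 6)))*(-2 - 2)² = (9*(0/((2 - 4) + 6)))*(-4)² = (9*(0/(-2 + 6)))*16 = (9*(0/4))*16 = (9*(0*(¼)))*16 = (9*0)*16 = 0*16 = 0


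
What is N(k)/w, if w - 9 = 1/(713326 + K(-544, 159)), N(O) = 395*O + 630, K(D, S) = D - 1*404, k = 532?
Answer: 150147911060/6411403 ≈ 23419.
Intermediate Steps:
K(D, S) = -404 + D (K(D, S) = D - 404 = -404 + D)
N(O) = 630 + 395*O
w = 6411403/712378 (w = 9 + 1/(713326 + (-404 - 544)) = 9 + 1/(713326 - 948) = 9 + 1/712378 = 6411403/712378 ≈ 9.0000)
N(k)/w = (630 + 395*532)/(6411403/712378) = (630 + 210140)*(712378/6411403) = 210770*(712378/6411403) = 150147911060/6411403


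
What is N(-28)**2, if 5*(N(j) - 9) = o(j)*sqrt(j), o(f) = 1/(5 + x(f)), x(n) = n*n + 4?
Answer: 1273419197/15721225 + 36*I*sqrt(7)/3965 ≈ 81.0 + 0.024022*I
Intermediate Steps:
x(n) = 4 + n**2 (x(n) = n**2 + 4 = 4 + n**2)
o(f) = 1/(9 + f**2) (o(f) = 1/(5 + (4 + f**2)) = 1/(9 + f**2))
N(j) = 9 + sqrt(j)/(5*(9 + j**2)) (N(j) = 9 + (sqrt(j)/(9 + j**2))/5 = 9 + sqrt(j)/(5*(9 + j**2)))
N(-28)**2 = ((405 + sqrt(-28) + 45*(-28)**2)/(5*(9 + (-28)**2)))**2 = ((405 + 2*I*sqrt(7) + 45*784)/(5*(9 + 784)))**2 = ((1/5)*(405 + 2*I*sqrt(7) + 35280)/793)**2 = ((1/5)*(1/793)*(35685 + 2*I*sqrt(7)))**2 = (9 + 2*I*sqrt(7)/3965)**2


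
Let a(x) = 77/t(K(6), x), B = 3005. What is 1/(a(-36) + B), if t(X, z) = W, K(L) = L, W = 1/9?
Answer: 1/3698 ≈ 0.00027042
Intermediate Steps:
W = 1/9 ≈ 0.11111
t(X, z) = 1/9
a(x) = 693 (a(x) = 77/(1/9) = 77*9 = 693)
1/(a(-36) + B) = 1/(693 + 3005) = 1/3698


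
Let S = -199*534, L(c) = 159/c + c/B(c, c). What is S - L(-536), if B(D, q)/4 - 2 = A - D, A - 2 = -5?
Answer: -30472681271/286760 ≈ -1.0627e+5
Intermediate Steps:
A = -3 (A = 2 - 5 = -3)
B(D, q) = -4 - 4*D (B(D, q) = 8 + 4*(-3 - D) = 8 + (-12 - 4*D) = -4 - 4*D)
L(c) = 159/c + c/(-4 - 4*c)
S = -106266
S - L(-536) = -106266 - (636 - 1*(-536)**2 + 636*(-536))/(4*(-536)*(1 - 536)) = -106266 - (-1)*(636 - 1*287296 - 340896)/(4*536*(-535)) = -106266 - (-1)*(-1)*(636 - 287296 - 340896)/(4*536*535) = -106266 - (-1)*(-1)*(-627556)/(4*536*535) = -106266 - 1*(-156889/286760) = -106266 + 156889/286760 = -30472681271/286760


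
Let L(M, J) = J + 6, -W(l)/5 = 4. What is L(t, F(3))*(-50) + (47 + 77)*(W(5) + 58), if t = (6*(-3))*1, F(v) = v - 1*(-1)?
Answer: 4212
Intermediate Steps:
W(l) = -20 (W(l) = -5*4 = -20)
F(v) = 1 + v (F(v) = v + 1 = 1 + v)
t = -18 (t = -18*1 = -18)
L(M, J) = 6 + J
L(t, F(3))*(-50) + (47 + 77)*(W(5) + 58) = (6 + (1 + 3))*(-50) + (47 + 77)*(-20 + 58) = (6 + 4)*(-50) + 124*38 = 10*(-50) + 4712 = -500 + 4712 = 4212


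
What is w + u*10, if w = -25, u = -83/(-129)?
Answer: -2395/129 ≈ -18.566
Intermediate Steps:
u = 83/129 (u = -83*(-1/129) = 83/129 ≈ 0.64341)
w + u*10 = -25 + (83/129)*10 = -25 + 830/129 = -2395/129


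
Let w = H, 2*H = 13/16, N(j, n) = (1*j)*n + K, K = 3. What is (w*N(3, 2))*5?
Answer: 585/32 ≈ 18.281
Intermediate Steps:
N(j, n) = 3 + j*n (N(j, n) = (1*j)*n + 3 = j*n + 3 = 3 + j*n)
H = 13/32 (H = (13/16)/2 = (13*(1/16))/2 = (1/2)*(13/16) = 13/32 ≈ 0.40625)
w = 13/32 ≈ 0.40625
(w*N(3, 2))*5 = (13*(3 + 3*2)/32)*5 = (13*(3 + 6)/32)*5 = ((13/32)*9)*5 = (117/32)*5 = 585/32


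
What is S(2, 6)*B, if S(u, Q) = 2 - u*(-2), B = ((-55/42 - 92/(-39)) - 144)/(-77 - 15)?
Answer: 78051/8372 ≈ 9.3229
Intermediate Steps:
B = 26017/16744 (B = ((-55*1/42 - 92*(-1/39)) - 144)/(-92) = ((-55/42 + 92/39) - 144)*(-1/92) = (191/182 - 144)*(-1/92) = -26017/182*(-1/92) = 26017/16744 ≈ 1.5538)
S(u, Q) = 2 + 2*u (S(u, Q) = 2 - (-2)*u = 2 + 2*u)
S(2, 6)*B = (2 + 2*2)*(26017/16744) = (2 + 4)*(26017/16744) = 6*(26017/16744) = 78051/8372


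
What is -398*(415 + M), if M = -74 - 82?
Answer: -103082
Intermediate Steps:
M = -156
-398*(415 + M) = -398*(415 - 156) = -398*259 = -103082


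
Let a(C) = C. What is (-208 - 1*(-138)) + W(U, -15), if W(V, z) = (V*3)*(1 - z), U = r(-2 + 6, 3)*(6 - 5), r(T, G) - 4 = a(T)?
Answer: 314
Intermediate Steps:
r(T, G) = 4 + T
U = 8 (U = (4 + (-2 + 6))*(6 - 5) = (4 + 4)*1 = 8*1 = 8)
W(V, z) = 3*V*(1 - z) (W(V, z) = (3*V)*(1 - z) = 3*V*(1 - z))
(-208 - 1*(-138)) + W(U, -15) = (-208 - 1*(-138)) + 3*8*(1 - 1*(-15)) = (-208 + 138) + 3*8*(1 + 15) = -70 + 3*8*16 = -70 + 384 = 314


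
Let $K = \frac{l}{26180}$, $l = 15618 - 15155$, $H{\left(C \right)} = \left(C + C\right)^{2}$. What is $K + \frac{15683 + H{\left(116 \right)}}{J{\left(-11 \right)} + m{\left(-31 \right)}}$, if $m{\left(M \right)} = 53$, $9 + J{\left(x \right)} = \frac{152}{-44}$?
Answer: $\frac{10008416179}{5838140} \approx 1714.3$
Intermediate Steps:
$H{\left(C \right)} = 4 C^{2}$ ($H{\left(C \right)} = \left(2 C\right)^{2} = 4 C^{2}$)
$l = 463$
$J{\left(x \right)} = - \frac{137}{11}$ ($J{\left(x \right)} = -9 + \frac{152}{-44} = -9 + 152 \left(- \frac{1}{44}\right) = -9 - \frac{38}{11} = - \frac{137}{11}$)
$K = \frac{463}{26180} \approx 0.017685$
$K + \frac{15683 + H{\left(116 \right)}}{J{\left(-11 \right)} + m{\left(-31 \right)}} = \frac{463}{26180} + \frac{15683 + 4 \cdot 116^{2}}{- \frac{137}{11} + 53} = \frac{463}{26180} + \frac{15683 + 4 \cdot 13456}{\frac{446}{11}} = \frac{463}{26180} + \left(15683 + 53824\right) \frac{11}{446} = \frac{463}{26180} + 69507 \cdot \frac{11}{446} = \frac{463}{26180} + \frac{764577}{446} = \frac{10008416179}{5838140}$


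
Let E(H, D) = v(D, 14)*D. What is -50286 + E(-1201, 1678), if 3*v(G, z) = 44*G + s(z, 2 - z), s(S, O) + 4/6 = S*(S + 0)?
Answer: 372201022/9 ≈ 4.1356e+7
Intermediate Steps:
s(S, O) = -2/3 + S**2 (s(S, O) = -2/3 + S*(S + 0) = -2/3 + S*S = -2/3 + S**2)
v(G, z) = -2/9 + z**2/3 + 44*G/3 (v(G, z) = (44*G + (-2/3 + z**2))/3 = (-2/3 + z**2 + 44*G)/3 = -2/9 + z**2/3 + 44*G/3)
E(H, D) = D*(586/9 + 44*D/3) (E(H, D) = (-2/9 + (1/3)*14**2 + 44*D/3)*D = (-2/9 + (1/3)*196 + 44*D/3)*D = (-2/9 + 196/3 + 44*D/3)*D = (586/9 + 44*D/3)*D = D*(586/9 + 44*D/3))
-50286 + E(-1201, 1678) = -50286 + (2/9)*1678*(293 + 66*1678) = -50286 + (2/9)*1678*(293 + 110748) = -50286 + (2/9)*1678*111041 = -50286 + 372653596/9 = 372201022/9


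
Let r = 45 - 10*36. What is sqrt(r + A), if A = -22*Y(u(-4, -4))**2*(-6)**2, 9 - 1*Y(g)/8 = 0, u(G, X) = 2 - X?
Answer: 3*I*sqrt(456227) ≈ 2026.3*I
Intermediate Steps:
Y(g) = 72 (Y(g) = 72 - 8*0 = 72 + 0 = 72)
r = -315 (r = 45 - 360 = -315)
A = -4105728 (A = -22*72**2*(-6)**2 = -22*5184*36 = -114048*36 = -4105728)
sqrt(r + A) = sqrt(-315 - 4105728) = sqrt(-4106043) = 3*I*sqrt(456227)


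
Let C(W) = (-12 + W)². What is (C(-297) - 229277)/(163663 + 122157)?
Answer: -1079/2305 ≈ -0.46811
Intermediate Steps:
(C(-297) - 229277)/(163663 + 122157) = ((-12 - 297)² - 229277)/(163663 + 122157) = ((-309)² - 229277)/285820 = (95481 - 229277)*(1/285820) = -133796*1/285820 = -1079/2305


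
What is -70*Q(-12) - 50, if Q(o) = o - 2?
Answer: 930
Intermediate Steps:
Q(o) = -2 + o
-70*Q(-12) - 50 = -70*(-2 - 12) - 50 = -70*(-14) - 50 = 980 - 50 = 930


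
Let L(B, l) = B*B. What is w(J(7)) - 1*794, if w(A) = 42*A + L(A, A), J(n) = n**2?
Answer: 3665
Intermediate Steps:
L(B, l) = B**2
w(A) = A**2 + 42*A (w(A) = 42*A + A**2 = A**2 + 42*A)
w(J(7)) - 1*794 = 7**2*(42 + 7**2) - 1*794 = 49*(42 + 49) - 794 = 49*91 - 794 = 4459 - 794 = 3665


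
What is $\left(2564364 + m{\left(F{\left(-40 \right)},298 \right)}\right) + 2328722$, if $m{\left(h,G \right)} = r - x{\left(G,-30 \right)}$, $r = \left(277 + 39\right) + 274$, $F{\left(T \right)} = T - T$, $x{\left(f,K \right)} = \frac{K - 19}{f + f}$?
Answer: $\frac{2916630945}{596} \approx 4.8937 \cdot 10^{6}$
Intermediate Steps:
$x{\left(f,K \right)} = \frac{-19 + K}{2 f}$
$F{\left(T \right)} = 0$
$r = 590$ ($r = 316 + 274 = 590$)
$m{\left(h,G \right)} = 590 + \frac{49}{2 G}$ ($m{\left(h,G \right)} = 590 - \frac{-19 - 30}{2 G} = 590 - \frac{1}{2} \frac{1}{G} \left(-49\right) = 590 - - \frac{49}{2 G} = 590 + \frac{49}{2 G}$)
$\left(2564364 + m{\left(F{\left(-40 \right)},298 \right)}\right) + 2328722 = \left(2564364 + \left(590 + \frac{49}{2 \cdot 298}\right)\right) + 2328722 = \left(2564364 + \left(590 + \frac{49}{2} \cdot \frac{1}{298}\right)\right) + 2328722 = \left(2564364 + \left(590 + \frac{49}{596}\right)\right) + 2328722 = \left(2564364 + \frac{351689}{596}\right) + 2328722 = \frac{1528712633}{596} + 2328722 = \frac{2916630945}{596}$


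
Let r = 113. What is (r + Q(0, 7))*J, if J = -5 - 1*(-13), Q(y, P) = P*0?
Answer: 904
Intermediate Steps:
Q(y, P) = 0
J = 8 (J = -5 + 13 = 8)
(r + Q(0, 7))*J = (113 + 0)*8 = 113*8 = 904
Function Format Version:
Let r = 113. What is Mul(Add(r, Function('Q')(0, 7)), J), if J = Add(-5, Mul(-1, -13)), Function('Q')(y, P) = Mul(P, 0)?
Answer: 904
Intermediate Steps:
Function('Q')(y, P) = 0
J = 8 (J = Add(-5, 13) = 8)
Mul(Add(r, Function('Q')(0, 7)), J) = Mul(Add(113, 0), 8) = Mul(113, 8) = 904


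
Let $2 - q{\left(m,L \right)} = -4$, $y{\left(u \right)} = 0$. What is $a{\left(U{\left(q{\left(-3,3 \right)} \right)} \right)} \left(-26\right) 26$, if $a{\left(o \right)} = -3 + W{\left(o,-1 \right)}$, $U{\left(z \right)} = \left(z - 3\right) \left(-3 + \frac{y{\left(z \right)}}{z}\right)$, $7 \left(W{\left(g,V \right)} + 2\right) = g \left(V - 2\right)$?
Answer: $\frac{5408}{7} \approx 772.57$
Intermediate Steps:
$W{\left(g,V \right)} = -2 + \frac{g \left(-2 + V\right)}{7}$ ($W{\left(g,V \right)} = -2 + \frac{g \left(V - 2\right)}{7} = -2 + \frac{g \left(-2 + V\right)}{7}$)
$q{\left(m,L \right)} = 6$ ($q{\left(m,L \right)} = 2 - -4 = 2 + 4 = 6$)
$U{\left(z \right)} = 9 - 3 z$ ($U{\left(z \right)} = \left(z - 3\right) \left(-3 + \frac{0}{z}\right) = \left(-3 + z\right) \left(-3 + 0\right) = \left(-3 + z\right) \left(-3\right) = 9 - 3 z$)
$a{\left(o \right)} = -5 - \frac{3 o}{7}$ ($a{\left(o \right)} = -3 - \left(2 + \frac{3 o}{7}\right) = -5 - \frac{3 o}{7}$)
$a{\left(U{\left(q{\left(-3,3 \right)} \right)} \right)} \left(-26\right) 26 = \left(-5 - \frac{3 \left(9 - 18\right)}{7}\right) \left(-26\right) 26 = \left(-5 - - \frac{27}{7}\right) \left(-26\right) 26 = \left(-5 + \frac{27}{7}\right) \left(-26\right) 26 = \left(- \frac{8}{7}\right) \left(-26\right) 26 = \frac{208}{7} \cdot 26 = \frac{5408}{7}$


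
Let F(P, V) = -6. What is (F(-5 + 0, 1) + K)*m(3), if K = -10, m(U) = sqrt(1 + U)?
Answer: -32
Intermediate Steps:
(F(-5 + 0, 1) + K)*m(3) = (-6 - 10)*sqrt(1 + 3) = -16*sqrt(4) = -16*2 = -32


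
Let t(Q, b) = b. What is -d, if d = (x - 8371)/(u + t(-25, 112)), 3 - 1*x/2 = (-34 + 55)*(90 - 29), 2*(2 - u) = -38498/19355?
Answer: 211492085/2225719 ≈ 95.022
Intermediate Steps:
u = 57959/19355 (u = 2 - (-19249)/19355 = 2 - ½*(-38498/19355) = 2 + 19249/19355 = 57959/19355 ≈ 2.9945)
x = -2556 (x = 6 - 2*(-34 + 55)*(90 - 29) = 6 - 42*61 = 6 - 2*1281 = 6 - 2562 = -2556)
d = -211492085/2225719 (d = (-2556 - 8371)/(57959/19355 + 112) = -10927/2225719/19355 = -10927*19355/2225719 = -211492085/2225719 ≈ -95.022)
-d = -1*(-211492085/2225719) = 211492085/2225719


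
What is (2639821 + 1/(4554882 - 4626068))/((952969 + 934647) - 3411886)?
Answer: -37583659541/21701336844 ≈ -1.7319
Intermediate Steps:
(2639821 + 1/(4554882 - 4626068))/((952969 + 934647) - 3411886) = (2639821 + 1/(-71186))/(1887616 - 3411886) = (2639821 - 1/71186)/(-1524270) = (187918297705/71186)*(-1/1524270) = -37583659541/21701336844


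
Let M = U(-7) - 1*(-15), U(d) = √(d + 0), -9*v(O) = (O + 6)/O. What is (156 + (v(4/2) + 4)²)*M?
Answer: 68300/27 + 13660*I*√7/81 ≈ 2529.6 + 446.18*I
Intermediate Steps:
v(O) = -(6 + O)/(9*O) (v(O) = -(O + 6)/(9*O) = -(6 + O)/(9*O))
U(d) = √d
M = 15 + I*√7 (M = √(-7) - 1*(-15) = I*√7 + 15 = 15 + I*√7 ≈ 15.0 + 2.6458*I)
(156 + (v(4/2) + 4)²)*M = (156 + ((-6 - 4/2)/(9*((4/2))) + 4)²)*(15 + I*√7) = (156 + ((-6 - 4/2)/(9*((4*(½)))) + 4)²)*(15 + I*√7) = (156 + ((⅑)*(-6 - 1*2)/2 + 4)²)*(15 + I*√7) = (156 + ((⅑)*(½)*(-6 - 2) + 4)²)*(15 + I*√7) = (156 + ((⅑)*(½)*(-8) + 4)²)*(15 + I*√7) = (156 + (-4/9 + 4)²)*(15 + I*√7) = (156 + (32/9)²)*(15 + I*√7) = (156 + 1024/81)*(15 + I*√7) = 13660*(15 + I*√7)/81 = 68300/27 + 13660*I*√7/81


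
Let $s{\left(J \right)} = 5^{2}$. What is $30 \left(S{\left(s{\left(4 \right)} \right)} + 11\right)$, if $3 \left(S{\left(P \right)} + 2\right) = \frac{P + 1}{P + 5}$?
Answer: $\frac{836}{3} \approx 278.67$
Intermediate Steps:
$s{\left(J \right)} = 25$
$S{\left(P \right)} = -2 + \frac{1 + P}{3 \left(5 + P\right)}$ ($S{\left(P \right)} = -2 + \frac{\left(P + 1\right) \frac{1}{P + 5}}{3} = -2 + \frac{\left(1 + P\right) \frac{1}{5 + P}}{3} = -2 + \frac{\frac{1}{5 + P} \left(1 + P\right)}{3} = -2 + \frac{1 + P}{3 \left(5 + P\right)}$)
$30 \left(S{\left(s{\left(4 \right)} \right)} + 11\right) = 30 \left(\frac{-29 - 125}{3 \left(5 + 25\right)} + 11\right) = 30 \left(\frac{-29 - 125}{3 \cdot 30} + 11\right) = 30 \left(\frac{1}{3} \cdot \frac{1}{30} \left(-154\right) + 11\right) = 30 \left(- \frac{77}{45} + 11\right) = 30 \cdot \frac{418}{45} = \frac{836}{3}$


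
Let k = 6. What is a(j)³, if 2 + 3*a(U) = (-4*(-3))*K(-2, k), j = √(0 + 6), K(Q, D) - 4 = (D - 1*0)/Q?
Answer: 1000/27 ≈ 37.037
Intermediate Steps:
K(Q, D) = 4 + D/Q (K(Q, D) = 4 + (D - 1*0)/Q = 4 + (D + 0)/Q = 4 + D/Q)
j = √6 ≈ 2.4495
a(U) = 10/3 (a(U) = -⅔ + ((-4*(-3))*(4 + 6/(-2)))/3 = -⅔ + (12*(4 + 6*(-½)))/3 = -⅔ + (12*(4 - 3))/3 = -⅔ + (12*1)/3 = -⅔ + (⅓)*12 = -⅔ + 4 = 10/3)
a(j)³ = (10/3)³ = 1000/27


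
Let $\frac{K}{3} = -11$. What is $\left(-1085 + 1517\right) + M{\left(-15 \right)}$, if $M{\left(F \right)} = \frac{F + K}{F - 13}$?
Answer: $\frac{3036}{7} \approx 433.71$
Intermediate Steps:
$K = -33$ ($K = 3 \left(-11\right) = -33$)
$M{\left(F \right)} = \frac{-33 + F}{-13 + F}$ ($M{\left(F \right)} = \frac{F - 33}{F - 13} = \frac{-33 + F}{-13 + F}$)
$\left(-1085 + 1517\right) + M{\left(-15 \right)} = \left(-1085 + 1517\right) + \frac{-33 - 15}{-13 - 15} = 432 + \frac{1}{-28} \left(-48\right) = 432 - - \frac{12}{7} = 432 + \frac{12}{7} = \frac{3036}{7}$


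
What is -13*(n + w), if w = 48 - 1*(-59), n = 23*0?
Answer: -1391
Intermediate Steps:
n = 0
w = 107 (w = 48 + 59 = 107)
-13*(n + w) = -13*(0 + 107) = -13*107 = -1391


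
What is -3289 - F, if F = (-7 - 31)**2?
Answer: -4733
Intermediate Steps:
F = 1444 (F = (-38)**2 = 1444)
-3289 - F = -3289 - 1*1444 = -3289 - 1444 = -4733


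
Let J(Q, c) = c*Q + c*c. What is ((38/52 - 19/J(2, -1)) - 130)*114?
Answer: -163419/13 ≈ -12571.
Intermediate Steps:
J(Q, c) = c**2 + Q*c (J(Q, c) = Q*c + c**2 = c**2 + Q*c)
((38/52 - 19/J(2, -1)) - 130)*114 = ((38/52 - 19*(-1/(2 - 1))) - 130)*114 = ((38*(1/52) - 19/((-1*1))) - 130)*114 = ((19/26 - 19/(-1)) - 130)*114 = ((19/26 - 19*(-1)) - 130)*114 = ((19/26 + 19) - 130)*114 = (513/26 - 130)*114 = -2867/26*114 = -163419/13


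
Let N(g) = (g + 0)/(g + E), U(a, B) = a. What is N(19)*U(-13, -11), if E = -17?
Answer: -247/2 ≈ -123.50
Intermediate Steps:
N(g) = g/(-17 + g) (N(g) = (g + 0)/(g - 17) = g/(-17 + g))
N(19)*U(-13, -11) = (19/(-17 + 19))*(-13) = (19/2)*(-13) = -247/2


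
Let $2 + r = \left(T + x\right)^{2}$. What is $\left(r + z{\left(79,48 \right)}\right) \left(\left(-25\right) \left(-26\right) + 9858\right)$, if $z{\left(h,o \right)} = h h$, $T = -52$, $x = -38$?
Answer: $150674212$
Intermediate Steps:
$z{\left(h,o \right)} = h^{2}$
$r = 8098$ ($r = -2 + \left(-52 - 38\right)^{2} = -2 + \left(-90\right)^{2} = -2 + 8100 = 8098$)
$\left(r + z{\left(79,48 \right)}\right) \left(\left(-25\right) \left(-26\right) + 9858\right) = \left(8098 + 79^{2}\right) \left(\left(-25\right) \left(-26\right) + 9858\right) = \left(8098 + 6241\right) \left(650 + 9858\right) = 14339 \cdot 10508 = 150674212$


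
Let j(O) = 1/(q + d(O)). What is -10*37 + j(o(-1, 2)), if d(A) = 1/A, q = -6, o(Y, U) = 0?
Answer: -370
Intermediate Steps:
j(O) = 1/(-6 + 1/O)
-10*37 + j(o(-1, 2)) = -10*37 - 1*0/(-1 + 6*0) = -370 - 1*0/(-1 + 0) = -370 - 1*0/(-1) = -370 - 1*0*(-1) = -370 + 0 = -370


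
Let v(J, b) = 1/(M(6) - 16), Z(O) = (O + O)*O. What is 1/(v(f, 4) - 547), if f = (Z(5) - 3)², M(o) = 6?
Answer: -10/5471 ≈ -0.0018278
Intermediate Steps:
Z(O) = 2*O² (Z(O) = (2*O)*O = 2*O²)
f = 2209 (f = (2*5² - 3)² = (2*25 - 3)² = (50 - 3)² = 47² = 2209)
v(J, b) = -⅒ (v(J, b) = 1/(6 - 16) = 1/(-10) = -⅒)
1/(v(f, 4) - 547) = 1/(-⅒ - 547) = 1/(-5471/10) = -10/5471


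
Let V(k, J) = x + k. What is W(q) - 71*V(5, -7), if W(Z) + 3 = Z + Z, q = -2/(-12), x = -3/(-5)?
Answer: -6004/15 ≈ -400.27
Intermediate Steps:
x = ⅗ (x = -3*(-⅕) = ⅗ ≈ 0.60000)
q = ⅙ (q = -2*(-1/12) = ⅙ ≈ 0.16667)
V(k, J) = ⅗ + k
W(Z) = -3 + 2*Z (W(Z) = -3 + (Z + Z) = -3 + 2*Z)
W(q) - 71*V(5, -7) = (-3 + 2*(⅙)) - 71*(⅗ + 5) = (-3 + ⅓) - 71*28/5 = -8/3 - 1988/5 = -6004/15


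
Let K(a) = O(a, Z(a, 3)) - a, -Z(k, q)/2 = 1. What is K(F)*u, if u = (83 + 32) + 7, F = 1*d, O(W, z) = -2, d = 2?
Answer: -488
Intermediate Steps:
Z(k, q) = -2 (Z(k, q) = -2*1 = -2)
F = 2 (F = 1*2 = 2)
u = 122 (u = 115 + 7 = 122)
K(a) = -2 - a
K(F)*u = (-2 - 1*2)*122 = (-2 - 2)*122 = -4*122 = -488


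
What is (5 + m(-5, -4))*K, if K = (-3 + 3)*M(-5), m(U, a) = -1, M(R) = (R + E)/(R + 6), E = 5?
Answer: 0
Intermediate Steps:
M(R) = (5 + R)/(6 + R) (M(R) = (R + 5)/(R + 6) = (5 + R)/(6 + R))
K = 0 (K = (-3 + 3)*((5 - 5)/(6 - 5)) = 0*(0/1) = 0*(1*0) = 0*0 = 0)
(5 + m(-5, -4))*K = (5 - 1)*0 = 4*0 = 0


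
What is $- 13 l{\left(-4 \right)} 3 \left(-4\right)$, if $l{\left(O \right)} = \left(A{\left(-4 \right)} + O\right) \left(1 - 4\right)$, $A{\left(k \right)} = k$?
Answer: $3744$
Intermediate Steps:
$l{\left(O \right)} = 12 - 3 O$ ($l{\left(O \right)} = \left(-4 + O\right) \left(1 - 4\right) = \left(-4 + O\right) \left(-3\right) = 12 - 3 O$)
$- 13 l{\left(-4 \right)} 3 \left(-4\right) = - 13 \left(12 - -12\right) 3 \left(-4\right) = - 13 \left(12 + 12\right) \left(-12\right) = \left(-13\right) 24 \left(-12\right) = \left(-312\right) \left(-12\right) = 3744$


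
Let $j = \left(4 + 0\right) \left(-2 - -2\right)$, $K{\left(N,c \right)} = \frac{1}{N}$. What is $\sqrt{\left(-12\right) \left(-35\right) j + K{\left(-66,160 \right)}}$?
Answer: $\frac{i \sqrt{66}}{66} \approx 0.12309 i$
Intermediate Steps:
$j = 0$ ($j = 4 \left(-2 + 2\right) = 4 \cdot 0 = 0$)
$\sqrt{\left(-12\right) \left(-35\right) j + K{\left(-66,160 \right)}} = \sqrt{\left(-12\right) \left(-35\right) 0 + \frac{1}{-66}} = \sqrt{420 \cdot 0 - \frac{1}{66}} = \sqrt{0 - \frac{1}{66}} = \sqrt{- \frac{1}{66}} = \frac{i \sqrt{66}}{66}$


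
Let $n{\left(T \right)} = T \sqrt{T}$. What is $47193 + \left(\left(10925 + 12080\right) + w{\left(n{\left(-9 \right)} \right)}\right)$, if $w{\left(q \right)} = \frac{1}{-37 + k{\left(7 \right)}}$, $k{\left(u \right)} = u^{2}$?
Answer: $\frac{842377}{12} \approx 70198.0$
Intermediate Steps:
$n{\left(T \right)} = T^{\frac{3}{2}}$
$w{\left(q \right)} = \frac{1}{12}$ ($w{\left(q \right)} = \frac{1}{-37 + 7^{2}} = \frac{1}{-37 + 49} = \frac{1}{12}$)
$47193 + \left(\left(10925 + 12080\right) + w{\left(n{\left(-9 \right)} \right)}\right) = 47193 + \left(\left(10925 + 12080\right) + \frac{1}{12}\right) = 47193 + \left(23005 + \frac{1}{12}\right) = 47193 + \frac{276061}{12} = \frac{842377}{12}$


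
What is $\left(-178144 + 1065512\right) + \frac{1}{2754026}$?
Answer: $\frac{2443834543569}{2754026} \approx 8.8737 \cdot 10^{5}$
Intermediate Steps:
$\left(-178144 + 1065512\right) + \frac{1}{2754026} = 887368 + \frac{1}{2754026} = \frac{2443834543569}{2754026}$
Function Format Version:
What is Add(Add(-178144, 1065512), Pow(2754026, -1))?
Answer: Rational(2443834543569, 2754026) ≈ 8.8737e+5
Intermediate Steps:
Add(Add(-178144, 1065512), Pow(2754026, -1)) = Add(887368, Rational(1, 2754026)) = Rational(2443834543569, 2754026)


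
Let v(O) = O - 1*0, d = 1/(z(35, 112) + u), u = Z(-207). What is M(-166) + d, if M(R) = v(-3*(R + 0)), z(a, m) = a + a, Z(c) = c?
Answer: 68225/137 ≈ 497.99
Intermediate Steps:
u = -207
z(a, m) = 2*a
d = -1/137 (d = 1/(2*35 - 207) = 1/(70 - 207) = 1/(-137) = -1/137 ≈ -0.0072993)
v(O) = O (v(O) = O + 0 = O)
M(R) = -3*R (M(R) = -3*(R + 0) = -3*R)
M(-166) + d = -3*(-166) - 1/137 = 498 - 1/137 = 68225/137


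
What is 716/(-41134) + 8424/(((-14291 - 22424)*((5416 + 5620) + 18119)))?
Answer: -383385701758/22015447942775 ≈ -0.017414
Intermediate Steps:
716/(-41134) + 8424/(((-14291 - 22424)*((5416 + 5620) + 18119))) = 716*(-1/41134) + 8424/((-36715*(11036 + 18119))) = -358/20567 + 8424/((-36715*29155)) = -358/20567 + 8424/(-1070425825) = -358/20567 + 8424*(-1/1070425825) = -358/20567 - 8424/1070425825 = -383385701758/22015447942775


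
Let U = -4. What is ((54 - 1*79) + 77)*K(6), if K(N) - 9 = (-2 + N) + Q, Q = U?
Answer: 468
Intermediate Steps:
Q = -4
K(N) = 3 + N (K(N) = 9 + ((-2 + N) - 4) = 9 + (-6 + N) = 3 + N)
((54 - 1*79) + 77)*K(6) = ((54 - 1*79) + 77)*(3 + 6) = ((54 - 79) + 77)*9 = (-25 + 77)*9 = 52*9 = 468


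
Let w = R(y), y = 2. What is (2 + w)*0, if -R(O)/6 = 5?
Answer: 0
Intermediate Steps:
R(O) = -30 (R(O) = -6*5 = -30)
w = -30
(2 + w)*0 = (2 - 30)*0 = -28*0 = 0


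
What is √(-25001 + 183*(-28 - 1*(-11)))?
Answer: 4*I*√1757 ≈ 167.67*I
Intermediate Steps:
√(-25001 + 183*(-28 - 1*(-11))) = √(-25001 + 183*(-28 + 11)) = √(-25001 + 183*(-17)) = √(-25001 - 3111) = √(-28112) = 4*I*√1757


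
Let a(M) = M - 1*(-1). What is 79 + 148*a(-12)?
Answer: -1549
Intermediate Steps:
a(M) = 1 + M (a(M) = M + 1 = 1 + M)
79 + 148*a(-12) = 79 + 148*(1 - 12) = 79 + 148*(-11) = 79 - 1628 = -1549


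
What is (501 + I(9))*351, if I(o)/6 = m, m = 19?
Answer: 215865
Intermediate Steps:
I(o) = 114 (I(o) = 6*19 = 114)
(501 + I(9))*351 = (501 + 114)*351 = 615*351 = 215865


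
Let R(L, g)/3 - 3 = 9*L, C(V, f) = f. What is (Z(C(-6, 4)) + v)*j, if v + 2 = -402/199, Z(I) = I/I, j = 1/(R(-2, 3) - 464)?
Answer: 601/101291 ≈ 0.0059334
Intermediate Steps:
R(L, g) = 9 + 27*L (R(L, g) = 9 + 3*(9*L) = 9 + 27*L)
j = -1/509 (j = 1/((9 + 27*(-2)) - 464) = 1/((9 - 54) - 464) = 1/(-45 - 464) = 1/(-509) = -1/509 ≈ -0.0019646)
Z(I) = 1
v = -800/199 (v = -2 - 402/199 = -800/199 ≈ -4.0201)
(Z(C(-6, 4)) + v)*j = (1 - 800/199)*(-1/509) = -601/199*(-1/509) = 601/101291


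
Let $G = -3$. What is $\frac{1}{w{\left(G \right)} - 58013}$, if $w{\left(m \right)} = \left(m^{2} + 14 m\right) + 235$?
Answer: $- \frac{1}{57811} \approx -1.7298 \cdot 10^{-5}$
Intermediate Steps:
$w{\left(m \right)} = 235 + m^{2} + 14 m$
$\frac{1}{w{\left(G \right)} - 58013} = \frac{1}{\left(235 + \left(-3\right)^{2} + 14 \left(-3\right)\right) - 58013} = \frac{1}{\left(235 + 9 - 42\right) - 58013} = \frac{1}{202 - 58013} = \frac{1}{-57811} = - \frac{1}{57811}$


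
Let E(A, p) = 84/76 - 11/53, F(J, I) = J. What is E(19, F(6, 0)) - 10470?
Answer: -10542386/1007 ≈ -10469.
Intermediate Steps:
E(A, p) = 904/1007 (E(A, p) = 84*(1/76) - 11*1/53 = 21/19 - 11/53 = 904/1007)
E(19, F(6, 0)) - 10470 = 904/1007 - 10470 = -10542386/1007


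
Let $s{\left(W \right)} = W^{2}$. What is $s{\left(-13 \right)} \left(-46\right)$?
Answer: $-7774$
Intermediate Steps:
$s{\left(-13 \right)} \left(-46\right) = \left(-13\right)^{2} \left(-46\right) = 169 \left(-46\right) = -7774$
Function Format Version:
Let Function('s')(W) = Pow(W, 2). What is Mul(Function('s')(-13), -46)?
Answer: -7774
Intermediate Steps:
Mul(Function('s')(-13), -46) = Mul(Pow(-13, 2), -46) = Mul(169, -46) = -7774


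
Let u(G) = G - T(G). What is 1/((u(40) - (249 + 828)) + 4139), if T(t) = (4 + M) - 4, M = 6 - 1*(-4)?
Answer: 1/3092 ≈ 0.00032342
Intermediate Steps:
M = 10 (M = 6 + 4 = 10)
T(t) = 10 (T(t) = (4 + 10) - 4 = 14 - 4 = 10)
u(G) = -10 + G (u(G) = G - 1*10 = G - 10 = -10 + G)
1/((u(40) - (249 + 828)) + 4139) = 1/(((-10 + 40) - (249 + 828)) + 4139) = 1/((30 - 1*1077) + 4139) = 1/((30 - 1077) + 4139) = 1/(-1047 + 4139) = 1/3092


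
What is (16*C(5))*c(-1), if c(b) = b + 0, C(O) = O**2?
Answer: -400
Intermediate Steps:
c(b) = b
(16*C(5))*c(-1) = (16*5**2)*(-1) = (16*25)*(-1) = 400*(-1) = -400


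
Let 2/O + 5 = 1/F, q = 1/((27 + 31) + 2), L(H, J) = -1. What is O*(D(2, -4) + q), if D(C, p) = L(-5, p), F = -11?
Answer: 649/1680 ≈ 0.38631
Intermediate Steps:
q = 1/60 (q = 1/(58 + 2) = 1/60 ≈ 0.016667)
D(C, p) = -1
O = -11/28 (O = 2/(-5 + 1/(-11)) = 2/(-5 - 1/11) = 2/(-56/11) = 2*(-11/56) = -11/28 ≈ -0.39286)
O*(D(2, -4) + q) = -11*(-1 + 1/60)/28 = -11/28*(-59/60) = 649/1680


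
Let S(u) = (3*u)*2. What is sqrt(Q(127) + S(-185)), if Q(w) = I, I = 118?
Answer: 4*I*sqrt(62) ≈ 31.496*I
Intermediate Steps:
S(u) = 6*u
Q(w) = 118
sqrt(Q(127) + S(-185)) = sqrt(118 + 6*(-185)) = sqrt(118 - 1110) = sqrt(-992) = 4*I*sqrt(62)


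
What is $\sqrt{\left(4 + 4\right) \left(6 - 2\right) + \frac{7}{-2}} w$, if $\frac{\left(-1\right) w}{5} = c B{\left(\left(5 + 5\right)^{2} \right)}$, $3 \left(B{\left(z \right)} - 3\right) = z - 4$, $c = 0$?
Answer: $0$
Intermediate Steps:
$B{\left(z \right)} = \frac{5}{3} + \frac{z}{3}$ ($B{\left(z \right)} = 3 + \frac{z - 4}{3} = 3 + \frac{-4 + z}{3} = 3 + \left(- \frac{4}{3} + \frac{z}{3}\right) = \frac{5}{3} + \frac{z}{3}$)
$w = 0$ ($w = - 5 \cdot 0 \left(\frac{5}{3} + \frac{\left(5 + 5\right)^{2}}{3}\right) = - 5 \cdot 0 \left(\frac{5}{3} + \frac{10^{2}}{3}\right) = - 5 \cdot 0 \left(\frac{5}{3} + \frac{1}{3} \cdot 100\right) = - 5 \cdot 0 \left(\frac{5}{3} + \frac{100}{3}\right) = - 5 \cdot 0 \cdot 35 = \left(-5\right) 0 = 0$)
$\sqrt{\left(4 + 4\right) \left(6 - 2\right) + \frac{7}{-2}} w = \sqrt{\left(4 + 4\right) \left(6 - 2\right) + \frac{7}{-2}} \cdot 0 = \sqrt{8 \cdot 4 + 7 \left(- \frac{1}{2}\right)} 0 = \sqrt{32 - \frac{7}{2}} \cdot 0 = \sqrt{\frac{57}{2}} \cdot 0 = \frac{\sqrt{114}}{2} \cdot 0 = 0$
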